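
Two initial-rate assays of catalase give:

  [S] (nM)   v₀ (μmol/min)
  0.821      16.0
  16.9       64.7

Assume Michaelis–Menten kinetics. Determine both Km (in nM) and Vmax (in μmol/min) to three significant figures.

Km = 3.11 nM; Vmax = 76.6 μmol/min

From v = Vmax[S]/(Km+[S]), each point gives Vmax = v(Km+[S])/[S].
Equating: 16.0(Km+0.821)/0.821 = 64.7(Km+16.9)/16.9.
19.49·Km + 16.0 = 3.828·Km + 64.7, so (19.49 − 3.828)·Km = 64.7 − 16.0.
Km = 48.70/15.66 = 3.11 nM; then Vmax = 16.0(3.11+0.821)/0.821 = 76.6 μmol/min.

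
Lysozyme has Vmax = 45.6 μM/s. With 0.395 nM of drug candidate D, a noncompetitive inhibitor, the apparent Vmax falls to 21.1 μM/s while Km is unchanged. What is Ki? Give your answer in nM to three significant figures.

0.340 nM

Noncompetitive: Vmax,app = Vmax/α with α = 1 + [I]/Ki.
α = Vmax/Vmax,app = 45.6/21.1 = 2.161.
Ki = [I]/(α − 1) = 0.395/1.161 = 0.340 nM.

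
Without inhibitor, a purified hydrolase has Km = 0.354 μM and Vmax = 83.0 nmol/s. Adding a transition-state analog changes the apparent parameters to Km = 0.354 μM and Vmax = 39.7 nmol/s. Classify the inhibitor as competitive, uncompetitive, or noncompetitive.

Vmax decreases (83.0 → 39.7 nmol/s) while Km is unchanged — pure noncompetitive inhibition.

noncompetitive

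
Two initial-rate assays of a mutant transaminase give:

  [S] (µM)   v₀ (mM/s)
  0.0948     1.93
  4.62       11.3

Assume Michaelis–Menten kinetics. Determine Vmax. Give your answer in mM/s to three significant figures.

12.6 mM/s

In reciprocal form, 1/v = (Km/Vmax)·(1/[S]) + 1/Vmax. The two points give (1/[S], 1/v) = (10.55, 0.5181) and (0.2165, 0.08850).
Slope = (0.5181 − 0.08850)/(10.55 − 0.2165) = 0.04158; intercept = 0.5181 − 0.04158×10.55 = 0.07949.
Vmax = 1/intercept = 12.6 mM/s; Km = slope × Vmax = 0.04158 × 12.6 = 0.523 µM.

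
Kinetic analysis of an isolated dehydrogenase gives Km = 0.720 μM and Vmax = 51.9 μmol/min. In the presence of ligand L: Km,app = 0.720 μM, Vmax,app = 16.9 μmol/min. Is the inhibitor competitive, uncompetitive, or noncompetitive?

Vmax decreases (51.9 → 16.9 μmol/min) while Km is unchanged — pure noncompetitive inhibition.

noncompetitive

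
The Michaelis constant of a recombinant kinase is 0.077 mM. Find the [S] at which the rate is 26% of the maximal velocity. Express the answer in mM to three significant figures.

0.0271 mM

v/Vmax = [S]/(Km+[S]) = 0.26, so [S] = Km·0.26/(1 − 0.26) = 0.077 × 0.3514.
[S] = 0.0271 mM.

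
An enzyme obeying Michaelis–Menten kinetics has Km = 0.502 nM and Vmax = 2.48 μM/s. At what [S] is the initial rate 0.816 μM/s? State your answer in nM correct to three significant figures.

0.246 nM

The required fractional saturation is v/Vmax = 0.816/2.48 = 0.3290.
Then [S]/(Km+[S]) = 0.3290 ⇒ [S] = 0.502 × 0.3290/(1 − 0.3290) = 0.246 nM.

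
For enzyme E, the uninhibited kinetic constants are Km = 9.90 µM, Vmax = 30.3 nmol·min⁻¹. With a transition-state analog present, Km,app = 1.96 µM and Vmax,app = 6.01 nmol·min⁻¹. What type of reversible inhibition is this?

Both Km and Vmax decrease by the same factor (~5.04-fold) — characteristic of uncompetitive inhibition.

uncompetitive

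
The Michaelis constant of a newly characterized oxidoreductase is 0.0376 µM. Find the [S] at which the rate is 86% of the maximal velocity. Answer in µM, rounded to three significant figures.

v/Vmax = [S]/(Km+[S]) = 0.86, so [S] = Km·0.86/(1 − 0.86) = 0.0376 × 6.143.
[S] = 0.231 µM.

0.231 µM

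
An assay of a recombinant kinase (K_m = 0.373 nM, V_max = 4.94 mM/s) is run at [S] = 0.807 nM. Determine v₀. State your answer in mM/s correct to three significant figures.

3.38 mM/s

v = Vmax·[S]/(Km + [S]) = 4.94 × 0.807 / (0.373 + 0.807)
  = 3.987 / 1.180 = 3.38 mM/s.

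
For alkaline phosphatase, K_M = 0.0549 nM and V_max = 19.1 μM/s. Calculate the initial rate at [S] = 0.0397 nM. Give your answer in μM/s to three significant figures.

8.02 μM/s

[S]/(Km+[S]) = 0.0397/0.09460 = 0.4197, the fractional saturation.
v = 0.4197 × Vmax = 0.4197 × 19.1 = 8.02 μM/s.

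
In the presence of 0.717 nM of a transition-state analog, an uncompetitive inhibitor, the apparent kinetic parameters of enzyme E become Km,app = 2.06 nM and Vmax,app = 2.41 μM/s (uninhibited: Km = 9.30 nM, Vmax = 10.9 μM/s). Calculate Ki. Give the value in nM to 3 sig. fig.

Uncompetitive: Vmax,app = Vmax/α (and Km,app = Km/α) with α = 1 + [I]/Ki.
α = Vmax/Vmax,app = 10.9/2.41 = 4.523.
Ki = [I]/(α − 1) = 0.717/3.523 = 0.204 nM.

0.204 nM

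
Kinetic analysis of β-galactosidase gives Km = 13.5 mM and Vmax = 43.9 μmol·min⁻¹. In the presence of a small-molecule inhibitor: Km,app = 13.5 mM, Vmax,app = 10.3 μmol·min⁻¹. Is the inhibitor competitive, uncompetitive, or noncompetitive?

noncompetitive

Vmax decreases (43.9 → 10.3 μmol·min⁻¹) while Km is unchanged — pure noncompetitive inhibition.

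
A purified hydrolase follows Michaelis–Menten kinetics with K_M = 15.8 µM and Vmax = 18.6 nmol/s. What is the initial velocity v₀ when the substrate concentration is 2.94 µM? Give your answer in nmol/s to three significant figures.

2.92 nmol/s

v = Vmax·[S]/(Km + [S]) = 18.6 × 2.94 / (15.8 + 2.94)
  = 54.68 / 18.74 = 2.92 nmol/s.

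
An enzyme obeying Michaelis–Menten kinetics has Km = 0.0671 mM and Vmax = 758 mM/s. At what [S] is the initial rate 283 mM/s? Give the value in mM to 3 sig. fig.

Rearranging v = Vmax[S]/(Km+[S]) gives [S] = Km·v/(Vmax − v).
[S] = 0.0671 × 283 / (758 − 283) = 18.99/475.0 = 0.0400 mM.

0.0400 mM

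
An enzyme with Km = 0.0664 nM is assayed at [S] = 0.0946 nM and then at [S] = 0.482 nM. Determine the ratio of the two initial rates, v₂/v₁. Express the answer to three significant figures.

The fractional saturations are [S]/(Km+[S]) = 0.0946/0.1610 = 0.5876 and 0.482/0.5484 = 0.8789.
v₂/v₁ is just their ratio: 0.8789/0.5876 = 1.50.

1.50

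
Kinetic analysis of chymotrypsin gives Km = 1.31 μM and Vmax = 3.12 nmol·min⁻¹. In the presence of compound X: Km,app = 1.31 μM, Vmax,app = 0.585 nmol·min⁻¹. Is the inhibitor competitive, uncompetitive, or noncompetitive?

noncompetitive

Vmax decreases (3.12 → 0.585 nmol·min⁻¹) while Km is unchanged — pure noncompetitive inhibition.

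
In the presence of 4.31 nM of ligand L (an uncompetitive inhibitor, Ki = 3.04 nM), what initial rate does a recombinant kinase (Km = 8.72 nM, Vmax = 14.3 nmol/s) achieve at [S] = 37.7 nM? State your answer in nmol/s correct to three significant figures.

α = 1 + [I]/Ki = 1 + 4.31/3.04 = 2.418.
For an uncompetitive inhibitor, both parameters are divided by α, giving Vmax/α and Km/α: Km,app = 3.61 nM, Vmax,app = 5.91 nmol/s.
v = Vmax,app·[S]/(Km,app + [S]) = 5.91 × 37.7/(3.61 + 37.7) = 5.40 nmol/s.

5.40 nmol/s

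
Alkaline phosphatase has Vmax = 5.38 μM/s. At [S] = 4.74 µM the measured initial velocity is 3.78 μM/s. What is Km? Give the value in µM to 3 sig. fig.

v/Vmax = 3.78/5.38 = 0.7026 = [S]/(Km+[S]).
So Km + [S] = [S]/0.7026 = 6.746 µM, giving Km = 6.746 − 4.74 = 2.01 µM.

2.01 µM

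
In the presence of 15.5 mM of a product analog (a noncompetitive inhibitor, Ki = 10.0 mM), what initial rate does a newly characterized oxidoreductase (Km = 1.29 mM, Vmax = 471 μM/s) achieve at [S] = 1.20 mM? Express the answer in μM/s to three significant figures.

89.0 μM/s

α = 1 + [I]/Ki = 1 + 15.5/10.0 = 2.550.
For a noncompetitive inhibitor, Vmax is reduced to Vmax/α while Km is unchanged: Km,app = 1.29 mM, Vmax,app = 185 μM/s.
v = Vmax,app·[S]/(Km,app + [S]) = 185 × 1.20/(1.29 + 1.20) = 89.0 μM/s.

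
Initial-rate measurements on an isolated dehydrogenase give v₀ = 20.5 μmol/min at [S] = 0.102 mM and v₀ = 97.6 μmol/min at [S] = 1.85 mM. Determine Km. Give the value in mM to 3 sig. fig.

In reciprocal form, 1/v = (Km/Vmax)·(1/[S]) + 1/Vmax. The two points give (1/[S], 1/v) = (9.804, 0.04878) and (0.5405, 0.01025).
Slope = (0.04878 − 0.01025)/(9.804 − 0.5405) = 0.004160; intercept = 0.04878 − 0.004160×9.804 = 0.007997.
Vmax = 1/intercept = 125 μmol/min; Km = slope × Vmax = 0.004160 × 125 = 0.520 mM.

0.520 mM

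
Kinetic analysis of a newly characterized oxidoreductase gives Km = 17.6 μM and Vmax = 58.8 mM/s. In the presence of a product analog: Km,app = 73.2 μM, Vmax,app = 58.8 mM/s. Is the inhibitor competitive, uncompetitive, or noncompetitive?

competitive

Km increases (17.6 → 73.2 μM) while Vmax is unchanged — the hallmark of competitive inhibition.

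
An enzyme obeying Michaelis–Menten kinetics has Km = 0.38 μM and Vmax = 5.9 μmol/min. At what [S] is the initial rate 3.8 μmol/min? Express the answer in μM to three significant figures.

0.688 μM

Rearranging v = Vmax[S]/(Km+[S]) gives [S] = Km·v/(Vmax − v).
[S] = 0.38 × 3.8 / (5.9 − 3.8) = 1.444/2.100 = 0.688 μM.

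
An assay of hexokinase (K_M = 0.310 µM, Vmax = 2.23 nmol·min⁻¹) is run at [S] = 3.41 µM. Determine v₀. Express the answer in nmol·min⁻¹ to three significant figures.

[S]/(Km+[S]) = 3.41/3.720 = 0.9167, the fractional saturation.
v = 0.9167 × Vmax = 0.9167 × 2.23 = 2.04 nmol·min⁻¹.

2.04 nmol·min⁻¹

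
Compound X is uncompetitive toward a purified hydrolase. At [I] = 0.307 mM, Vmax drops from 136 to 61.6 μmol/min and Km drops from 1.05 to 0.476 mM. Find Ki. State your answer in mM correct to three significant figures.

Uncompetitive: Vmax,app = Vmax/α (and Km,app = Km/α) with α = 1 + [I]/Ki.
α = Vmax/Vmax,app = 136/61.6 = 2.208.
Since α = 1 + [I]/Ki, [I]/Ki = 2.208 − 1 = 1.208 and Ki = 0.307/1.208 = 0.254 mM.

0.254 mM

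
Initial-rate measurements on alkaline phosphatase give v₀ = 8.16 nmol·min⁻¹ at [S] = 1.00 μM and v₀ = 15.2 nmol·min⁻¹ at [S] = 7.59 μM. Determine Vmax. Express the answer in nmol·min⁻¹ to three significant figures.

From v = Vmax[S]/(Km+[S]), each point gives Vmax = v(Km+[S])/[S].
Equating: 8.16(Km+1.00)/1.00 = 15.2(Km+7.59)/7.59.
8.160·Km + 8.16 = 2.003·Km + 15.2, so (8.160 − 2.003)·Km = 15.2 − 8.16.
Km = 7.040/6.157 = 1.14 μM; then Vmax = 8.16(1.14+1.00)/1.00 = 17.5 nmol·min⁻¹.

17.5 nmol·min⁻¹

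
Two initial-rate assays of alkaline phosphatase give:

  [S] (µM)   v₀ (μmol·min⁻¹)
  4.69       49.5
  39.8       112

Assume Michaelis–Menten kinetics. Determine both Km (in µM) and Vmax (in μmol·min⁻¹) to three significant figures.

From v = Vmax[S]/(Km+[S]), each point gives Vmax = v(Km+[S])/[S].
Equating: 49.5(Km+4.69)/4.69 = 112(Km+39.8)/39.8.
10.55·Km + 49.5 = 2.814·Km + 112, so (10.55 − 2.814)·Km = 112 − 49.5.
Km = 62.50/7.740 = 8.07 µM; then Vmax = 49.5(8.07+4.69)/4.69 = 135 μmol·min⁻¹.

Km = 8.07 µM; Vmax = 135 μmol·min⁻¹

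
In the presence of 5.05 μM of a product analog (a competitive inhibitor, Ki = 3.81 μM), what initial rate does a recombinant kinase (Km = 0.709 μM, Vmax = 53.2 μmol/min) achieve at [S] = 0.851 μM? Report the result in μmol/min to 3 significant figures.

α = 1 + [I]/Ki = 1 + 5.05/3.81 = 2.325.
For a competitive inhibitor, Vmax is unchanged and the apparent Km becomes α·Km: Km,app = 1.65 μM, Vmax,app = 53.2 μmol/min.
v = Vmax,app·[S]/(Km,app + [S]) = 53.2 × 0.851/(1.65 + 0.851) = 18.1 μmol/min.

18.1 μmol/min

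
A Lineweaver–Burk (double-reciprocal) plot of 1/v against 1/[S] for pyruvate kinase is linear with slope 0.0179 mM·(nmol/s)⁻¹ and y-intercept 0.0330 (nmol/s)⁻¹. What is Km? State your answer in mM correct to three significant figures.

y-intercept = 1/Vmax ⇒ Vmax = 30.3 nmol/s; slope = Km/Vmax ⇒ Km = slope × Vmax.
Km = 0.0179 × 30.3 = 0.542 mM.

0.542 mM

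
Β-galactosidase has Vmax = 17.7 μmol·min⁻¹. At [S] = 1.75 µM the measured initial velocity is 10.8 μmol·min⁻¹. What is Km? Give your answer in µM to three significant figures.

v/Vmax = 10.8/17.7 = 0.6102 = [S]/(Km+[S]).
So Km + [S] = [S]/0.6102 = 2.868 µM, giving Km = 2.868 − 1.75 = 1.12 µM.

1.12 µM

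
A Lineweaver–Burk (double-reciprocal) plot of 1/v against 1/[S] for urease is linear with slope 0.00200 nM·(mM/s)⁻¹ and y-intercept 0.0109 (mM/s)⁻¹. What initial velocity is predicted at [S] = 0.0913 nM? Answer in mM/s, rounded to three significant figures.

30.5 mM/s

The y-intercept is 1/Vmax, so Vmax = 1/0.0109 = 91.7 mM/s.
The slope is Km/Vmax, so Km = 0.00200 × 91.7 = 0.183 nM.
Then v = 91.7 × 0.0913/(0.183 + 0.0913) = 30.5 mM/s.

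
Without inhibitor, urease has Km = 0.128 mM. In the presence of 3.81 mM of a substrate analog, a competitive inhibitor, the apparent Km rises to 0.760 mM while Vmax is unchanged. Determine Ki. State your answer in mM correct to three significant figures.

0.772 mM

Competitive: Km,app = α·Km with α = 1 + [I]/Ki.
α = Km,app/Km = 0.760/0.128 = 5.938.
Ki = [I]/(α − 1) = 3.81/4.938 = 0.772 mM.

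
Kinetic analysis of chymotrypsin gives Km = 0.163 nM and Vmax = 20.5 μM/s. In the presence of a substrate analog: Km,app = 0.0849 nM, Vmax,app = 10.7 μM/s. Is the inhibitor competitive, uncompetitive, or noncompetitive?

Both Km and Vmax decrease by the same factor (~1.92-fold) — characteristic of uncompetitive inhibition.

uncompetitive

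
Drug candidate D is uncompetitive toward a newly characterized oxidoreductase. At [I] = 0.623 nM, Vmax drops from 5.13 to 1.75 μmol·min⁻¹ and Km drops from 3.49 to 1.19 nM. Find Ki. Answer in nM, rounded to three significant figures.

Uncompetitive: Vmax,app = Vmax/α (and Km,app = Km/α) with α = 1 + [I]/Ki.
α = Vmax/Vmax,app = 5.13/1.75 = 2.931.
Ki = [I]/(α − 1) = 0.623/1.931 = 0.323 nM.

0.323 nM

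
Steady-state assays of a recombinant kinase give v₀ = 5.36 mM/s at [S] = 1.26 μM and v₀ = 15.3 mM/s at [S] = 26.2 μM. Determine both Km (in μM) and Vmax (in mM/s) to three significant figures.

In reciprocal form, 1/v = (Km/Vmax)·(1/[S]) + 1/Vmax. The two points give (1/[S], 1/v) = (0.7937, 0.1866) and (0.03817, 0.06536).
Slope = (0.1866 − 0.06536)/(0.7937 − 0.03817) = 0.1604; intercept = 0.1866 − 0.1604×0.7937 = 0.05924.
Vmax = 1/intercept = 16.9 mM/s; Km = slope × Vmax = 0.1604 × 16.9 = 2.71 μM.

Km = 2.71 μM; Vmax = 16.9 mM/s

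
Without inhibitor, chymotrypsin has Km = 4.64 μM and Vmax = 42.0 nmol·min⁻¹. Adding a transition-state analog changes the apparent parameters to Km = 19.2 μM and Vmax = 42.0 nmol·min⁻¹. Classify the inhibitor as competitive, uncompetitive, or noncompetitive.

Km increases (4.64 → 19.2 μM) while Vmax is unchanged — the hallmark of competitive inhibition.

competitive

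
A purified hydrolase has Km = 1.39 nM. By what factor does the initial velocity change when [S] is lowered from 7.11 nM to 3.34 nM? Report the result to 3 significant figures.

Since Vmax cancels, v₂/v₁ = [S]₂(Km+[S]₁) / [S]₁(Km+[S]₂).
= 3.34×(1.39+7.11) / (7.11×(1.39+3.34)) = 28.39/33.63 = 0.844.

0.844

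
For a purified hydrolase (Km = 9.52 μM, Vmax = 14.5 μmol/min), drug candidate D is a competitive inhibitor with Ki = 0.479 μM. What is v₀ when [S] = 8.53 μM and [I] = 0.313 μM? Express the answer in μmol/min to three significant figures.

α = 1 + [I]/Ki = 1 + 0.313/0.479 = 1.653.
For a competitive inhibitor, Vmax is unchanged and the apparent Km becomes α·Km: Km,app = 15.7 μM, Vmax,app = 14.5 μmol/min.
v = Vmax,app·[S]/(Km,app + [S]) = 14.5 × 8.53/(15.7 + 8.53) = 5.10 μmol/min.

5.10 μmol/min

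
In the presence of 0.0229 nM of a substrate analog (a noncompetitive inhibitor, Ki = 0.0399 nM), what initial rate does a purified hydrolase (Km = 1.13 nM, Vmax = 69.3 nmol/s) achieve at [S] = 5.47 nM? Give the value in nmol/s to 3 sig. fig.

36.5 nmol/s

With α = 1 + [I]/Ki = 1 + 0.0229/0.0399 = 1.574, the noncompetitive rate law is v = (Vmax/α)·[S] / (Km + [S]).
v = (69.3/1.574)×5.47 / (1.13 + 5.47) = 240.8/6.600 = 36.5 nmol/s.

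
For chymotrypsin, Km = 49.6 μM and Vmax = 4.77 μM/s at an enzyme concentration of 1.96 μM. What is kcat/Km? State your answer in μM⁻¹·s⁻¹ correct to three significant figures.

0.0491 μM⁻¹·s⁻¹

kcat = Vmax/[E]total = 4.77/1.96 = 2.43 s⁻¹.
kcat/Km = 2.43/49.6 = 0.0491 μM⁻¹·s⁻¹.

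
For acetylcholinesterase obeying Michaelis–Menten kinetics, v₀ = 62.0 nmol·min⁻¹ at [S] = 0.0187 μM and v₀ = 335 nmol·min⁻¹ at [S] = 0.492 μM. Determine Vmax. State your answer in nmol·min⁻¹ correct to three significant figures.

From v = Vmax[S]/(Km+[S]), each point gives Vmax = v(Km+[S])/[S].
Equating: 62.0(Km+0.0187)/0.0187 = 335(Km+0.492)/0.492.
3316·Km + 62.0 = 680.9·Km + 335, so (3316 − 680.9)·Km = 335 − 62.0.
Km = 273.0/2635 = 0.104 μM; then Vmax = 62.0(0.104+0.0187)/0.0187 = 406 nmol·min⁻¹.

406 nmol·min⁻¹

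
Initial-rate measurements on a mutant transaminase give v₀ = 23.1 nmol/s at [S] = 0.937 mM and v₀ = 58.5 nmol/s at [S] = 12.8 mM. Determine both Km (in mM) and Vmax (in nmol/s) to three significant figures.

Km = 1.76 mM; Vmax = 66.6 nmol/s

From v = Vmax[S]/(Km+[S]), each point gives Vmax = v(Km+[S])/[S].
Equating: 23.1(Km+0.937)/0.937 = 58.5(Km+12.8)/12.8.
24.65·Km + 23.1 = 4.570·Km + 58.5, so (24.65 − 4.570)·Km = 58.5 − 23.1.
Km = 35.40/20.08 = 1.76 mM; then Vmax = 23.1(1.76+0.937)/0.937 = 66.6 nmol/s.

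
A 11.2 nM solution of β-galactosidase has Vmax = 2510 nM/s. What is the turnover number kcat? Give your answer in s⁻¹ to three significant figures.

kcat = Vmax/[E]total = 2510 nM/s / 11.2 nM = 224 s⁻¹.

224 s⁻¹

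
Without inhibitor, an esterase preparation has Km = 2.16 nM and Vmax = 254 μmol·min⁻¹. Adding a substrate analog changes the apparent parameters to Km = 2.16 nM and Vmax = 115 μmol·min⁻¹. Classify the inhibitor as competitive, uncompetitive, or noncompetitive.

noncompetitive

Vmax decreases (254 → 115 μmol·min⁻¹) while Km is unchanged — pure noncompetitive inhibition.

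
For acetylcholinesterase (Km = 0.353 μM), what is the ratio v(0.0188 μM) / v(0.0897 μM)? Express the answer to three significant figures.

0.250

Since Vmax cancels, v₂/v₁ = [S]₂(Km+[S]₁) / [S]₁(Km+[S]₂).
= 0.0188×(0.353+0.0897) / (0.0897×(0.353+0.0188)) = 0.008323/0.03335 = 0.250.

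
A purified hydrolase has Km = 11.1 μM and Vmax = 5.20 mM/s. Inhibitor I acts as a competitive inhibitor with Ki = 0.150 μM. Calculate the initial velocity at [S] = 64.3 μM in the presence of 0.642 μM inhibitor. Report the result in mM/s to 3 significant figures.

2.72 mM/s

α = 1 + [I]/Ki = 1 + 0.642/0.150 = 5.280.
For a competitive inhibitor, Vmax is unchanged and the apparent Km becomes α·Km: Km,app = 58.6 μM, Vmax,app = 5.20 mM/s.
v = Vmax,app·[S]/(Km,app + [S]) = 5.20 × 64.3/(58.6 + 64.3) = 2.72 mM/s.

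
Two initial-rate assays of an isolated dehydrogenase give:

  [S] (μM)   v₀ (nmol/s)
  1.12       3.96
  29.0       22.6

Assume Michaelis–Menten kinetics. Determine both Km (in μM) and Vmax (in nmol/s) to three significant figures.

From v = Vmax[S]/(Km+[S]), each point gives Vmax = v(Km+[S])/[S].
Equating: 3.96(Km+1.12)/1.12 = 22.6(Km+29.0)/29.0.
3.536·Km + 3.96 = 0.7793·Km + 22.6, so (3.536 − 0.7793)·Km = 22.6 − 3.96.
Km = 18.64/2.756 = 6.76 μM; then Vmax = 3.96(6.76+1.12)/1.12 = 27.9 nmol/s.

Km = 6.76 μM; Vmax = 27.9 nmol/s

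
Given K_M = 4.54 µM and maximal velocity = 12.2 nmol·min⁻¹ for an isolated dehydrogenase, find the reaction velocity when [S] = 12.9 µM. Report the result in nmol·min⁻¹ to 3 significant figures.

9.02 nmol·min⁻¹

[S]/(Km+[S]) = 12.9/17.44 = 0.7397, the fractional saturation.
v = 0.7397 × Vmax = 0.7397 × 12.2 = 9.02 nmol·min⁻¹.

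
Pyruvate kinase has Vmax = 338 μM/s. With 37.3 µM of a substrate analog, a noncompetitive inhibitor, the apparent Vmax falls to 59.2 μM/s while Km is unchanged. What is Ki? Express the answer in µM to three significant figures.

Noncompetitive: Vmax,app = Vmax/α with α = 1 + [I]/Ki.
α = Vmax/Vmax,app = 338/59.2 = 5.709.
Since α = 1 + [I]/Ki, [I]/Ki = 5.709 − 1 = 4.709 and Ki = 37.3/4.709 = 7.92 µM.

7.92 µM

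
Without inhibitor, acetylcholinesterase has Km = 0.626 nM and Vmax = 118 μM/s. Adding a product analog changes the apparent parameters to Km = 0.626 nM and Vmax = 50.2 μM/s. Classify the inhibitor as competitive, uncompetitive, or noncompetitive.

Vmax decreases (118 → 50.2 μM/s) while Km is unchanged — pure noncompetitive inhibition.

noncompetitive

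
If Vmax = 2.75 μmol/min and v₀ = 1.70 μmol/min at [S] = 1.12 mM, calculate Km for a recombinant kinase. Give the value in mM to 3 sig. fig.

v/Vmax = 1.70/2.75 = 0.6182 = [S]/(Km+[S]).
So Km + [S] = [S]/0.6182 = 1.812 mM, giving Km = 1.812 − 1.12 = 0.692 mM.

0.692 mM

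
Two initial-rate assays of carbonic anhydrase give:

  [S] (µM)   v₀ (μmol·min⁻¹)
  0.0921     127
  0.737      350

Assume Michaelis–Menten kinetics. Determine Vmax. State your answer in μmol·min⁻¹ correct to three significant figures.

From v = Vmax[S]/(Km+[S]), each point gives Vmax = v(Km+[S])/[S].
Equating: 127(Km+0.0921)/0.0921 = 350(Km+0.737)/0.737.
1379·Km + 127 = 474.9·Km + 350, so (1379 − 474.9)·Km = 350 − 127.
Km = 223.0/904.0 = 0.247 µM; then Vmax = 127(0.247+0.0921)/0.0921 = 467 μmol·min⁻¹.

467 μmol·min⁻¹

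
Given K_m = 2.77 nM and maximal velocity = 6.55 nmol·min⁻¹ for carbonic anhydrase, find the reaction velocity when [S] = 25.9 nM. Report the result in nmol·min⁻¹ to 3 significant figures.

[S]/(Km+[S]) = 25.9/28.67 = 0.9034, the fractional saturation.
v = 0.9034 × Vmax = 0.9034 × 6.55 = 5.92 nmol·min⁻¹.

5.92 nmol·min⁻¹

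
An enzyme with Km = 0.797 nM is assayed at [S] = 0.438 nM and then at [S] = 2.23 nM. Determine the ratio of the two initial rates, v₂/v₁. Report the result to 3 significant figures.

Since Vmax cancels, v₂/v₁ = [S]₂(Km+[S]₁) / [S]₁(Km+[S]₂).
= 2.23×(0.797+0.438) / (0.438×(0.797+2.23)) = 2.754/1.326 = 2.08.

2.08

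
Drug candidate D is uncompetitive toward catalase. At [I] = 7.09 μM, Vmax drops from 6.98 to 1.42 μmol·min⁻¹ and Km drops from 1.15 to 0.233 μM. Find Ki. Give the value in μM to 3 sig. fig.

Uncompetitive: Vmax,app = Vmax/α (and Km,app = Km/α) with α = 1 + [I]/Ki.
α = Vmax/Vmax,app = 6.98/1.42 = 4.915.
Since α = 1 + [I]/Ki, [I]/Ki = 4.915 − 1 = 3.915 and Ki = 7.09/3.915 = 1.81 μM.

1.81 μM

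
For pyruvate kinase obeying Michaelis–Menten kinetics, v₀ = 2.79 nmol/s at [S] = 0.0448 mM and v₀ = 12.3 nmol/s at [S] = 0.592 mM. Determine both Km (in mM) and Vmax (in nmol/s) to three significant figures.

From v = Vmax[S]/(Km+[S]), each point gives Vmax = v(Km+[S])/[S].
Equating: 2.79(Km+0.0448)/0.0448 = 12.3(Km+0.592)/0.592.
62.28·Km + 2.79 = 20.78·Km + 12.3, so (62.28 − 20.78)·Km = 12.3 − 2.79.
Km = 9.510/41.50 = 0.229 mM; then Vmax = 2.79(0.229+0.0448)/0.0448 = 17.1 nmol/s.

Km = 0.229 mM; Vmax = 17.1 nmol/s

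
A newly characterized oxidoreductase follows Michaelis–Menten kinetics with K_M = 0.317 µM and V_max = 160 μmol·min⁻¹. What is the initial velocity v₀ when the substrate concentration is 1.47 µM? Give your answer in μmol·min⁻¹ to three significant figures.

132 μmol·min⁻¹

[S]/(Km+[S]) = 1.47/1.787 = 0.8226, the fractional saturation.
v = 0.8226 × Vmax = 0.8226 × 160 = 132 μmol·min⁻¹.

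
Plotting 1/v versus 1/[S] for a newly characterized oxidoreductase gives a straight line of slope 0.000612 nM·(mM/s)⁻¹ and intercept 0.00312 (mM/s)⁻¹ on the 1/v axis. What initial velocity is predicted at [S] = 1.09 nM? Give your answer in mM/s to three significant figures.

272 mM/s

The y-intercept is 1/Vmax, so Vmax = 1/0.00312 = 321 mM/s.
The slope is Km/Vmax, so Km = 0.000612 × 321 = 0.196 nM.
Then v = 321 × 1.09/(0.196 + 1.09) = 272 mM/s.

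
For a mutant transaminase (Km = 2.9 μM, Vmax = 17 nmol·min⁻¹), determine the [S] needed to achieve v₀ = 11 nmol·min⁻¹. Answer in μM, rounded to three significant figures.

The required fractional saturation is v/Vmax = 11/17 = 0.6471.
Then [S]/(Km+[S]) = 0.6471 ⇒ [S] = 2.9 × 0.6471/(1 − 0.6471) = 5.32 μM.

5.32 μM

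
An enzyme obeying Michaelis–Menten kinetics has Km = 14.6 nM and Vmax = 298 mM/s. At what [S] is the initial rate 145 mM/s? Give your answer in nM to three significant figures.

The required fractional saturation is v/Vmax = 145/298 = 0.4866.
Then [S]/(Km+[S]) = 0.4866 ⇒ [S] = 14.6 × 0.4866/(1 − 0.4866) = 13.8 nM.

13.8 nM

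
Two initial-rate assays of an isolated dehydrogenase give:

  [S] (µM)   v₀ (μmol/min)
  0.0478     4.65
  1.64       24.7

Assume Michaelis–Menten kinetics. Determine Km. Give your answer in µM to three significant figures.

0.244 µM

From v = Vmax[S]/(Km+[S]), each point gives Vmax = v(Km+[S])/[S].
Equating: 4.65(Km+0.0478)/0.0478 = 24.7(Km+1.64)/1.64.
97.28·Km + 4.65 = 15.06·Km + 24.7, so (97.28 − 15.06)·Km = 24.7 − 4.65.
Km = 20.05/82.22 = 0.244 µM; then Vmax = 4.65(0.244+0.0478)/0.0478 = 28.4 μmol/min.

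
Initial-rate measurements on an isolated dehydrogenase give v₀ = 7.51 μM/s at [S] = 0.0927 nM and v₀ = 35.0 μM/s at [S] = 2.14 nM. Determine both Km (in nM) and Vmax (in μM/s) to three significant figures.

In reciprocal form, 1/v = (Km/Vmax)·(1/[S]) + 1/Vmax. The two points give (1/[S], 1/v) = (10.79, 0.1332) and (0.4673, 0.02857).
Slope = (0.1332 − 0.02857)/(10.79 − 0.4673) = 0.01013; intercept = 0.1332 − 0.01013×10.79 = 0.02384.
Vmax = 1/intercept = 42.0 μM/s; Km = slope × Vmax = 0.01013 × 42.0 = 0.425 nM.

Km = 0.425 nM; Vmax = 42.0 μM/s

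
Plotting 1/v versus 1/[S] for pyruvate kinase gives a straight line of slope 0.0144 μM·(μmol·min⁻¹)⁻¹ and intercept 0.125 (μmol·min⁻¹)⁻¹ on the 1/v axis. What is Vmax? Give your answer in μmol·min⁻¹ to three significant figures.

8.00 μmol·min⁻¹

The y-intercept of a Lineweaver–Burk plot equals 1/Vmax, so Vmax = 1/0.125 = 8.00 μmol·min⁻¹.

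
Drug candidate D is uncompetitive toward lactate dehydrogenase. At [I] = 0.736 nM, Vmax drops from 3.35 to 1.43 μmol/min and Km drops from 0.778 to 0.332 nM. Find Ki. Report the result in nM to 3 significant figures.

Uncompetitive: Vmax,app = Vmax/α (and Km,app = Km/α) with α = 1 + [I]/Ki.
α = Vmax/Vmax,app = 3.35/1.43 = 2.343.
Ki = [I]/(α − 1) = 0.736/1.343 = 0.548 nM.

0.548 nM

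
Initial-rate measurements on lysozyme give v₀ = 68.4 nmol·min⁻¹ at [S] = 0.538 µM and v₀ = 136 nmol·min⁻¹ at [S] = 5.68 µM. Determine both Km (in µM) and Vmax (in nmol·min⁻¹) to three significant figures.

Km = 0.655 µM; Vmax = 152 nmol·min⁻¹

From v = Vmax[S]/(Km+[S]), each point gives Vmax = v(Km+[S])/[S].
Equating: 68.4(Km+0.538)/0.538 = 136(Km+5.68)/5.68.
127.1·Km + 68.4 = 23.94·Km + 136, so (127.1 − 23.94)·Km = 136 − 68.4.
Km = 67.60/103.2 = 0.655 µM; then Vmax = 68.4(0.655+0.538)/0.538 = 152 nmol·min⁻¹.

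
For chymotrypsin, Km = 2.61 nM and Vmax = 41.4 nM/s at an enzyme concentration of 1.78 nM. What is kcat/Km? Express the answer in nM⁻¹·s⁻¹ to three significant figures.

8.91 nM⁻¹·s⁻¹

kcat = Vmax/[E]total = 41.4/1.78 = 23.3 s⁻¹.
kcat/Km = 23.3/2.61 = 8.91 nM⁻¹·s⁻¹.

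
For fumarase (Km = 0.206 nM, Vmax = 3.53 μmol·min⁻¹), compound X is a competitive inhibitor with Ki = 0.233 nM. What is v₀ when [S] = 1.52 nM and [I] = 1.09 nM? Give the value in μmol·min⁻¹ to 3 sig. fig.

1.99 μmol·min⁻¹

α = 1 + [I]/Ki = 1 + 1.09/0.233 = 5.678.
For a competitive inhibitor, Vmax is unchanged and the apparent Km becomes α·Km: Km,app = 1.17 nM, Vmax,app = 3.53 μmol·min⁻¹.
v = Vmax,app·[S]/(Km,app + [S]) = 3.53 × 1.52/(1.17 + 1.52) = 1.99 μmol·min⁻¹.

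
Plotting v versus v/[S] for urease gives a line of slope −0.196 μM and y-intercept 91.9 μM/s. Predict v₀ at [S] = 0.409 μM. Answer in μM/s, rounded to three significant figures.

62.1 μM/s

In the Eadie–Hofstee form v = Vmax − Km·(v/[S]), the slope is −Km and the intercept is Vmax, so Km = 0.196 μM and Vmax = 91.9 μM/s.
v = 91.9 × 0.409/(0.196 + 0.409) = 62.1 μM/s.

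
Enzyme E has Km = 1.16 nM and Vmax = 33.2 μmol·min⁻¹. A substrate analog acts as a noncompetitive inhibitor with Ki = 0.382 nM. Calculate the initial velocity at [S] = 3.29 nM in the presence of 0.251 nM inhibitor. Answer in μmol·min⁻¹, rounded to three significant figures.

With α = 1 + [I]/Ki = 1 + 0.251/0.382 = 1.657, the noncompetitive rate law is v = (Vmax/α)·[S] / (Km + [S]).
v = (33.2/1.657)×3.29 / (1.16 + 3.29) = 65.92/4.450 = 14.8 μmol·min⁻¹.

14.8 μmol·min⁻¹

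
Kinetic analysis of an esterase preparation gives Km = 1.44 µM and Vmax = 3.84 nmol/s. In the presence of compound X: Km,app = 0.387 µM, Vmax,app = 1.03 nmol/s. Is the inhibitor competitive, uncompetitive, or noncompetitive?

uncompetitive

Both Km and Vmax decrease by the same factor (~3.72-fold) — characteristic of uncompetitive inhibition.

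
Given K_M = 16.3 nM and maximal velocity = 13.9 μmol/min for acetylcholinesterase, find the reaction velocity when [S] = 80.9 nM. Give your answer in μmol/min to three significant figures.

11.6 μmol/min

[S]/(Km+[S]) = 80.9/97.20 = 0.8323, the fractional saturation.
v = 0.8323 × Vmax = 0.8323 × 13.9 = 11.6 μmol/min.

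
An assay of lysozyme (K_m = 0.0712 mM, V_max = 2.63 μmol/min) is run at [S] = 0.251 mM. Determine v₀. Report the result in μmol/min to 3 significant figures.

2.05 μmol/min

[S]/(Km+[S]) = 0.251/0.3222 = 0.7790, the fractional saturation.
v = 0.7790 × Vmax = 0.7790 × 2.63 = 2.05 μmol/min.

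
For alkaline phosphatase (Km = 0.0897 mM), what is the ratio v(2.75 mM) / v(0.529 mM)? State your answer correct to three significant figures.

Since Vmax cancels, v₂/v₁ = [S]₂(Km+[S]₁) / [S]₁(Km+[S]₂).
= 2.75×(0.0897+0.529) / (0.529×(0.0897+2.75)) = 1.701/1.502 = 1.13.

1.13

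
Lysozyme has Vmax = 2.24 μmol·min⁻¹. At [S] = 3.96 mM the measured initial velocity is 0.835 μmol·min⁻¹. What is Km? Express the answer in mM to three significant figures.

6.66 mM

v/Vmax = 0.835/2.24 = 0.3728 = [S]/(Km+[S]).
So Km + [S] = [S]/0.3728 = 10.62 mM, giving Km = 10.62 − 3.96 = 6.66 mM.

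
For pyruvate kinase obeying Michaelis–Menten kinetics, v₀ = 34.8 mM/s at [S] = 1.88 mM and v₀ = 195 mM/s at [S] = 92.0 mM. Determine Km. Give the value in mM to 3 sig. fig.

9.77 mM

From v = Vmax[S]/(Km+[S]), each point gives Vmax = v(Km+[S])/[S].
Equating: 34.8(Km+1.88)/1.88 = 195(Km+92.0)/92.0.
18.51·Km + 34.8 = 2.120·Km + 195, so (18.51 − 2.120)·Km = 195 − 34.8.
Km = 160.2/16.39 = 9.77 mM; then Vmax = 34.8(9.77+1.88)/1.88 = 216 mM/s.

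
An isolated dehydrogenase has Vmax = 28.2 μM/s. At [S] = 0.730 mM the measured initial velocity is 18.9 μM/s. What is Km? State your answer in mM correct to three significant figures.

v/Vmax = 18.9/28.2 = 0.6702 = [S]/(Km+[S]).
So Km + [S] = [S]/0.6702 = 1.089 mM, giving Km = 1.089 − 0.730 = 0.359 mM.

0.359 mM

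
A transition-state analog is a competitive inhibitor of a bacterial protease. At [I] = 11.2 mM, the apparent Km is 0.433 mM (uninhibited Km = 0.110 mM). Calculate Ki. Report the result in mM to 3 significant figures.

3.81 mM

Competitive: Km,app = α·Km with α = 1 + [I]/Ki.
α = Km,app/Km = 0.433/0.110 = 3.936.
Since α = 1 + [I]/Ki, [I]/Ki = 3.936 − 1 = 2.936 and Ki = 11.2/2.936 = 3.81 mM.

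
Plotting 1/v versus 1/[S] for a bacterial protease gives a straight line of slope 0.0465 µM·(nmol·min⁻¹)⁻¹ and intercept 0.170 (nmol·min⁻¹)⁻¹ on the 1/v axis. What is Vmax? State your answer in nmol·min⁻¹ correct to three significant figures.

The y-intercept of a Lineweaver–Burk plot equals 1/Vmax, so Vmax = 1/0.170 = 5.88 nmol·min⁻¹.

5.88 nmol·min⁻¹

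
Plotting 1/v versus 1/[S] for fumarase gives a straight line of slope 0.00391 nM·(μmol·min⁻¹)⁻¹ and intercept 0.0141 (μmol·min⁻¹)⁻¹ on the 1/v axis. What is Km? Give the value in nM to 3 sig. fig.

y-intercept = 1/Vmax ⇒ Vmax = 70.9 μmol·min⁻¹; slope = Km/Vmax ⇒ Km = slope × Vmax.
Km = 0.00391 × 70.9 = 0.277 nM.

0.277 nM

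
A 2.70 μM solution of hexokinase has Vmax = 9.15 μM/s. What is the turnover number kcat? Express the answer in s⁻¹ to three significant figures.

3.39 s⁻¹

kcat = Vmax/[E]total = 9.15 μM/s / 2.70 μM = 3.39 s⁻¹.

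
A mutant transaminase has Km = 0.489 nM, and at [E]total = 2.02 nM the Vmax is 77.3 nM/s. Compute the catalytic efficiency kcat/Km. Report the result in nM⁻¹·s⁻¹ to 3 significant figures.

78.3 nM⁻¹·s⁻¹

kcat = Vmax/[E]total = 77.3/2.02 = 38.3 s⁻¹.
kcat/Km = 38.3/0.489 = 78.3 nM⁻¹·s⁻¹.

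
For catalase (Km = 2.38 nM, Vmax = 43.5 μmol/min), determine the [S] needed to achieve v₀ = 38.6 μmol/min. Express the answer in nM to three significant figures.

The required fractional saturation is v/Vmax = 38.6/43.5 = 0.8874.
Then [S]/(Km+[S]) = 0.8874 ⇒ [S] = 2.38 × 0.8874/(1 − 0.8874) = 18.7 nM.

18.7 nM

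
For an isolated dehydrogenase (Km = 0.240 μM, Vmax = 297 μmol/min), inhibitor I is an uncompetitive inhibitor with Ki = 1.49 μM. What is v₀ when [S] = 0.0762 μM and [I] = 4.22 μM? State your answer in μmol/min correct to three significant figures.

42.5 μmol/min

α = 1 + [I]/Ki = 1 + 4.22/1.49 = 3.832.
For an uncompetitive inhibitor, both parameters are divided by α, giving Vmax/α and Km/α: Km,app = 0.0626 μM, Vmax,app = 77.5 μmol/min.
v = Vmax,app·[S]/(Km,app + [S]) = 77.5 × 0.0762/(0.0626 + 0.0762) = 42.5 μmol/min.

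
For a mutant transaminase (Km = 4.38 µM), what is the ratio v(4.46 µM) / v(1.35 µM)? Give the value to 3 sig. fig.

2.14

Since Vmax cancels, v₂/v₁ = [S]₂(Km+[S]₁) / [S]₁(Km+[S]₂).
= 4.46×(4.38+1.35) / (1.35×(4.38+4.46)) = 25.56/11.93 = 2.14.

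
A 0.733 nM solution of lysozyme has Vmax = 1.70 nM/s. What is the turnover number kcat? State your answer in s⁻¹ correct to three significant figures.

kcat = Vmax/[E]total = 1.70 nM/s / 0.733 nM = 2.32 s⁻¹.

2.32 s⁻¹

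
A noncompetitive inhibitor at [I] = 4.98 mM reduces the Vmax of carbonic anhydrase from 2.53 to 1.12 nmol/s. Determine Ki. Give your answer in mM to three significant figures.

Noncompetitive: Vmax,app = Vmax/α with α = 1 + [I]/Ki.
α = Vmax/Vmax,app = 2.53/1.12 = 2.259.
Ki = [I]/(α − 1) = 4.98/1.259 = 3.96 mM.

3.96 mM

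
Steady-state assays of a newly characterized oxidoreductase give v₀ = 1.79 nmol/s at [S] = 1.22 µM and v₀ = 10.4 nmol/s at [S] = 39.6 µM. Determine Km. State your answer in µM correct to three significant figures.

In reciprocal form, 1/v = (Km/Vmax)·(1/[S]) + 1/Vmax. The two points give (1/[S], 1/v) = (0.8197, 0.5587) and (0.02525, 0.09615).
Slope = (0.5587 − 0.09615)/(0.8197 − 0.02525) = 0.5822; intercept = 0.5587 − 0.5822×0.8197 = 0.08145.
Vmax = 1/intercept = 12.3 nmol/s; Km = slope × Vmax = 0.5822 × 12.3 = 7.15 µM.

7.15 µM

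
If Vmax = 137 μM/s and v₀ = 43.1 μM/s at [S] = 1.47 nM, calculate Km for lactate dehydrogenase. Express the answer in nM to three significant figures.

From v = Vmax[S]/(Km+[S]), Km = [S](Vmax − v)/v.
Km = 1.47 × (137 − 43.1) / 43.1 = 138.0/43.1 = 3.20 nM.

3.20 nM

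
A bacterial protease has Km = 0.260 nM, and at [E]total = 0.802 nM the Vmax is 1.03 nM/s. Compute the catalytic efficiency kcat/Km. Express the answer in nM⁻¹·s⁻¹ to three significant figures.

4.94 nM⁻¹·s⁻¹

kcat = Vmax/[E]total = 1.03/0.802 = 1.28 s⁻¹.
kcat/Km = 1.28/0.260 = 4.94 nM⁻¹·s⁻¹.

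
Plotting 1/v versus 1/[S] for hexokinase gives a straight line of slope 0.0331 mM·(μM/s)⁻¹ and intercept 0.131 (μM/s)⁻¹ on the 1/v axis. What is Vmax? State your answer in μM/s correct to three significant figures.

7.63 μM/s

The y-intercept of a Lineweaver–Burk plot equals 1/Vmax, so Vmax = 1/0.131 = 7.63 μM/s.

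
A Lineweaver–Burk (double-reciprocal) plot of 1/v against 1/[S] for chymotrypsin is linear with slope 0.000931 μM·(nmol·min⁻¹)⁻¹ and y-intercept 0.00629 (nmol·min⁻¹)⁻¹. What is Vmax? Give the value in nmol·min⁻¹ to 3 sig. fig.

159 nmol·min⁻¹

The y-intercept of a Lineweaver–Burk plot equals 1/Vmax, so Vmax = 1/0.00629 = 159 nmol·min⁻¹.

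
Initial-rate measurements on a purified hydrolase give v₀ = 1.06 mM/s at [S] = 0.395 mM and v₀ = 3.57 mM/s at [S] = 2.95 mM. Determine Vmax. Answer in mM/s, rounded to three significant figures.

5.63 mM/s

From v = Vmax[S]/(Km+[S]), each point gives Vmax = v(Km+[S])/[S].
Equating: 1.06(Km+0.395)/0.395 = 3.57(Km+2.95)/2.95.
2.684·Km + 1.06 = 1.210·Km + 3.57, so (2.684 − 1.210)·Km = 3.57 − 1.06.
Km = 2.510/1.473 = 1.70 mM; then Vmax = 1.06(1.70+0.395)/0.395 = 5.63 mM/s.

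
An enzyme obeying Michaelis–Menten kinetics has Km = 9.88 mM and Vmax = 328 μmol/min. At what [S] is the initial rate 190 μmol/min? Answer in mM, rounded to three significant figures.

Rearranging v = Vmax[S]/(Km+[S]) gives [S] = Km·v/(Vmax − v).
[S] = 9.88 × 190 / (328 − 190) = 1877/138.0 = 13.6 mM.

13.6 mM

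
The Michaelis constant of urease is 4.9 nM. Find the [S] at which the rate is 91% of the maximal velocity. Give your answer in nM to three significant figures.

49.5 nM

v/Vmax = [S]/(Km+[S]) = 0.91, so [S] = Km·0.91/(1 − 0.91) = 4.9 × 10.11.
[S] = 49.5 nM.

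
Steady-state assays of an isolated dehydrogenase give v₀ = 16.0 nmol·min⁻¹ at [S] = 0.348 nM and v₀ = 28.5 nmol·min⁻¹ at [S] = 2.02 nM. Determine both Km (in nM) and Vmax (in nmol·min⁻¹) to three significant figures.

From v = Vmax[S]/(Km+[S]), each point gives Vmax = v(Km+[S])/[S].
Equating: 16.0(Km+0.348)/0.348 = 28.5(Km+2.02)/2.02.
45.98·Km + 16.0 = 14.11·Km + 28.5, so (45.98 − 14.11)·Km = 28.5 − 16.0.
Km = 12.50/31.87 = 0.392 nM; then Vmax = 16.0(0.392+0.348)/0.348 = 34.0 nmol·min⁻¹.

Km = 0.392 nM; Vmax = 34.0 nmol·min⁻¹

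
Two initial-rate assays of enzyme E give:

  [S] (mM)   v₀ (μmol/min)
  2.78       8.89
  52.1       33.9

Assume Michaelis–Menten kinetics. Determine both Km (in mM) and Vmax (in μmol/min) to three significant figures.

From v = Vmax[S]/(Km+[S]), each point gives Vmax = v(Km+[S])/[S].
Equating: 8.89(Km+2.78)/2.78 = 33.9(Km+52.1)/52.1.
3.198·Km + 8.89 = 0.6507·Km + 33.9, so (3.198 − 0.6507)·Km = 33.9 − 8.89.
Km = 25.01/2.547 = 9.82 mM; then Vmax = 8.89(9.82+2.78)/2.78 = 40.3 μmol/min.

Km = 9.82 mM; Vmax = 40.3 μmol/min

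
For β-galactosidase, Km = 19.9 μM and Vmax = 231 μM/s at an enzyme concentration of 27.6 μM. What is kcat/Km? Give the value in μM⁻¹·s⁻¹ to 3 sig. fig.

0.421 μM⁻¹·s⁻¹

kcat = Vmax/[E]total = 231/27.6 = 8.37 s⁻¹.
kcat/Km = 8.37/19.9 = 0.421 μM⁻¹·s⁻¹.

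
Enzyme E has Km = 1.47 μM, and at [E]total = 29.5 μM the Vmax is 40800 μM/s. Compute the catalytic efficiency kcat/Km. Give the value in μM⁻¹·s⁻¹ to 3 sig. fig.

kcat = Vmax/[E]total = 40800/29.5 = 1380 s⁻¹.
kcat/Km = 1380/1.47 = 941 μM⁻¹·s⁻¹.

941 μM⁻¹·s⁻¹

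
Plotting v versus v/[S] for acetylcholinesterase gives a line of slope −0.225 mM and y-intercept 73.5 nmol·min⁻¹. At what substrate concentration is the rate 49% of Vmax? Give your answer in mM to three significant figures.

The Eadie–Hofstee slope gives Km = 0.225 mM (slope = −Km).
v/Vmax = [S]/(Km+[S]) = 0.49 ⇒ [S] = Km·0.49/(1−0.49) = 0.225 × 0.9608 = 0.216 mM.

0.216 mM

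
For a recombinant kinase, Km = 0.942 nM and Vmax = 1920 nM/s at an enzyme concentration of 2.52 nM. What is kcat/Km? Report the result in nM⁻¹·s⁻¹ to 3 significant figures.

kcat = Vmax/[E]total = 1920/2.52 = 762 s⁻¹.
kcat/Km = 762/0.942 = 809 nM⁻¹·s⁻¹.

809 nM⁻¹·s⁻¹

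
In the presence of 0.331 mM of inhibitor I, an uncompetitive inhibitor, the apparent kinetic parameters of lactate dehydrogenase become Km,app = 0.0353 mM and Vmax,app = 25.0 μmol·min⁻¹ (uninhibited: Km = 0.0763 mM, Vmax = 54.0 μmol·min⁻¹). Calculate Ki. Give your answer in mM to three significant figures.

Uncompetitive: Vmax,app = Vmax/α (and Km,app = Km/α) with α = 1 + [I]/Ki.
α = Vmax/Vmax,app = 54.0/25.0 = 2.160.
Since α = 1 + [I]/Ki, [I]/Ki = 2.160 − 1 = 1.160 and Ki = 0.331/1.160 = 0.285 mM.

0.285 mM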